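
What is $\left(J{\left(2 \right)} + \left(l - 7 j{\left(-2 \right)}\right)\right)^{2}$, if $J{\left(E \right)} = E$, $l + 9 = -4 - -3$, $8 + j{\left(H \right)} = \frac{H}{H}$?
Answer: $1681$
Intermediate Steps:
$j{\left(H \right)} = -7$ ($j{\left(H \right)} = -8 + \frac{H}{H} = -8 + 1 = -7$)
$l = -10$ ($l = -9 - 1 = -10$)
$\left(J{\left(2 \right)} + \left(l - 7 j{\left(-2 \right)}\right)\right)^{2} = \left(2 - -39\right)^{2} = \left(2 + \left(-10 + 49\right)\right)^{2} = \left(2 + 39\right)^{2} = 41^{2} = 1681$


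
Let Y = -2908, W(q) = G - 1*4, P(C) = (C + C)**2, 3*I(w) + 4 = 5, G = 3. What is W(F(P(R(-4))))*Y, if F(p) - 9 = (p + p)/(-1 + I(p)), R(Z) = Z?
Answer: 2908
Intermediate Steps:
I(w) = 1/3 (I(w) = -4/3 + (1/3)*5 = -4/3 + 5/3 = 1/3)
P(C) = 4*C**2 (P(C) = (2*C)**2 = 4*C**2)
F(p) = 9 - 3*p (F(p) = 9 + (p + p)/(-1 + 1/3) = 9 + (2*p)/(-2/3) = 9 + (2*p)*(-3/2) = 9 - 3*p)
W(q) = -1 (W(q) = 3 - 1*4 = 3 - 4 = -1)
W(F(P(R(-4))))*Y = -1*(-2908) = 2908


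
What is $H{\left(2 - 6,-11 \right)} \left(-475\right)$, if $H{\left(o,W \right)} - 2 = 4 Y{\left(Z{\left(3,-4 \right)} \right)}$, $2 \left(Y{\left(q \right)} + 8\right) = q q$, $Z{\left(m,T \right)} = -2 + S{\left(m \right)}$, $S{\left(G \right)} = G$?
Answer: $13300$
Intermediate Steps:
$Z{\left(m,T \right)} = -2 + m$
$Y{\left(q \right)} = -8 + \frac{q^{2}}{2}$ ($Y{\left(q \right)} = -8 + \frac{q q}{2} = -8 + \frac{q^{2}}{2}$)
$H{\left(o,W \right)} = -28$ ($H{\left(o,W \right)} = 2 + 4 \left(-8 + \frac{\left(-2 + 3\right)^{2}}{2}\right) = 2 + 4 \left(-8 + \frac{1^{2}}{2}\right) = 2 + 4 \left(-8 + \frac{1}{2} \cdot 1\right) = 2 + 4 \left(-8 + \frac{1}{2}\right) = 2 + 4 \left(- \frac{15}{2}\right) = 2 - 30 = -28$)
$H{\left(2 - 6,-11 \right)} \left(-475\right) = \left(-28\right) \left(-475\right) = 13300$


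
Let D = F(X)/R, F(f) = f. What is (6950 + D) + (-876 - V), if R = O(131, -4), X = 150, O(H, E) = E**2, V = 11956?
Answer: -46981/8 ≈ -5872.6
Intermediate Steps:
R = 16 (R = (-4)**2 = 16)
D = 75/8 (D = 150/16 = 150*(1/16) = 75/8 ≈ 9.3750)
(6950 + D) + (-876 - V) = (6950 + 75/8) + (-876 - 1*11956) = 55675/8 + (-876 - 11956) = 55675/8 - 12832 = -46981/8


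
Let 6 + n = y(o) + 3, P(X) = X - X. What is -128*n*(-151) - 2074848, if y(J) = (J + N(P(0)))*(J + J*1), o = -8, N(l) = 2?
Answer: -277344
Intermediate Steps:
P(X) = 0
y(J) = 2*J*(2 + J) (y(J) = (J + 2)*(J + J*1) = (2 + J)*(J + J) = (2 + J)*(2*J) = 2*J*(2 + J))
n = 93 (n = -6 + (2*(-8)*(2 - 8) + 3) = -6 + (2*(-8)*(-6) + 3) = -6 + (96 + 3) = -6 + 99 = 93)
-128*n*(-151) - 2074848 = -128*93*(-151) - 2074848 = -11904*(-151) - 2074848 = 1797504 - 2074848 = -277344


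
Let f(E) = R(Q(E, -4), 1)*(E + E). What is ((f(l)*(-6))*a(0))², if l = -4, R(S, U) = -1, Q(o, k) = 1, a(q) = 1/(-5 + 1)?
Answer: 144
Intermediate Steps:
a(q) = -¼ (a(q) = 1/(-4) = -¼)
f(E) = -2*E (f(E) = -(E + E) = -2*E)
((f(l)*(-6))*a(0))² = ((-2*(-4)*(-6))*(-¼))² = ((8*(-6))*(-¼))² = (-48*(-¼))² = 12² = 144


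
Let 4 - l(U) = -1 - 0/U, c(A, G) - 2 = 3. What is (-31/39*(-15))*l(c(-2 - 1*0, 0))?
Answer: 775/13 ≈ 59.615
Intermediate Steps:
c(A, G) = 5 (c(A, G) = 2 + 3 = 5)
l(U) = 5 (l(U) = 4 - (-1 - 0/U) = 4 - (-1 - 5*0) = 4 - (-1 + 0) = 4 - 1*(-1) = 4 + 1 = 5)
(-31/39*(-15))*l(c(-2 - 1*0, 0)) = (-31/39*(-15))*5 = (-31*1/39*(-15))*5 = -31/39*(-15)*5 = (155/13)*5 = 775/13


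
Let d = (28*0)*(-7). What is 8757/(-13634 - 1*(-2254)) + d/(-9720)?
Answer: -8757/11380 ≈ -0.76951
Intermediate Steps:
d = 0 (d = 0*(-7) = 0)
8757/(-13634 - 1*(-2254)) + d/(-9720) = 8757/(-13634 - 1*(-2254)) + 0/(-9720) = 8757/(-13634 + 2254) + 0*(-1/9720) = 8757/(-11380) + 0 = 8757*(-1/11380) + 0 = -8757/11380 + 0 = -8757/11380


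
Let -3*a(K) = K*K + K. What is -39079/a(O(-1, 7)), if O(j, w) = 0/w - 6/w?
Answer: -1914871/2 ≈ -9.5744e+5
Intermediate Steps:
O(j, w) = -6/w (O(j, w) = 0 - 6/w = -6/w)
a(K) = -K/3 - K²/3 (a(K) = -(K*K + K)/3 = -(K² + K)/3 = -(K + K²)/3 = -K/3 - K²/3)
-39079/a(O(-1, 7)) = -39079*7/(2*(1 - 6/7)) = -39079/((-⅓*(-6/7)*⅐)) = -39079/2/49 = -39079*49/2 = -1914871/2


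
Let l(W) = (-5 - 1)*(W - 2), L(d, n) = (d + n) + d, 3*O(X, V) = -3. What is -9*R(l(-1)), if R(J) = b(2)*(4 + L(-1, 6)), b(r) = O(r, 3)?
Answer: 72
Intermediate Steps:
O(X, V) = -1 (O(X, V) = (⅓)*(-3) = -1)
b(r) = -1
L(d, n) = n + 2*d
l(W) = 12 - 6*W (l(W) = -6*(-2 + W) = 12 - 6*W)
R(J) = -8 (R(J) = -(4 + (6 + 2*(-1))) = -(4 + (6 - 2)) = -(4 + 4) = -1*8 = -8)
-9*R(l(-1)) = -9*(-8) = 72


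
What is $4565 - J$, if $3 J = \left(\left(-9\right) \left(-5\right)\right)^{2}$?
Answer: $3890$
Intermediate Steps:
$J = 675$ ($J = \frac{\left(\left(-9\right) \left(-5\right)\right)^{2}}{3} = \frac{45^{2}}{3} = \frac{1}{3} \cdot 2025 = 675$)
$4565 - J = 4565 - 675 = 3890$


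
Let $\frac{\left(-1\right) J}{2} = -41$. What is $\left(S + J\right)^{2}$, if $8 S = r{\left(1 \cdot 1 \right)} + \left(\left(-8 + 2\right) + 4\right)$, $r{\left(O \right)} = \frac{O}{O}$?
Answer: $\frac{429025}{64} \approx 6703.5$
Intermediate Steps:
$J = 82$ ($J = \left(-2\right) \left(-41\right) = 82$)
$r{\left(O \right)} = 1$
$S = - \frac{1}{8}$ ($S = \frac{1 + \left(\left(-8 + 2\right) + 4\right)}{8} = \frac{1 + \left(-6 + 4\right)}{8} = \frac{1 - 2}{8} = \frac{1}{8} \left(-1\right) = - \frac{1}{8} \approx -0.125$)
$\left(S + J\right)^{2} = \left(- \frac{1}{8} + 82\right)^{2} = \left(\frac{655}{8}\right)^{2} = \frac{429025}{64}$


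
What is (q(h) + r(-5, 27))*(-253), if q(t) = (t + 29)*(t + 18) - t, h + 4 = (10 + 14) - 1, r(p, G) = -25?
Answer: -438196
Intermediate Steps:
h = 19 (h = -4 + ((10 + 14) - 1) = -4 + (24 - 1) = -4 + 23 = 19)
q(t) = -t + (18 + t)*(29 + t) (q(t) = (29 + t)*(18 + t) - t = (18 + t)*(29 + t) - t = -t + (18 + t)*(29 + t))
(q(h) + r(-5, 27))*(-253) = ((522 + 19² + 46*19) - 25)*(-253) = ((522 + 361 + 874) - 25)*(-253) = (1757 - 25)*(-253) = 1732*(-253) = -438196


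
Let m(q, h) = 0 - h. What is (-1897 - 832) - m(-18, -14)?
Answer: -2743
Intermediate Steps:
m(q, h) = -h
(-1897 - 832) - m(-18, -14) = (-1897 - 832) - (-1)*(-14) = -2729 - 1*14 = -2729 - 14 = -2743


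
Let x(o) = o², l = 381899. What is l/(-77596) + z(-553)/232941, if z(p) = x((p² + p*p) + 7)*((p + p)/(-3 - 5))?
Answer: 334421103967535368/1506274153 ≈ 2.2202e+8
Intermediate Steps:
z(p) = -p*(7 + 2*p²)²/4 (z(p) = ((p² + p*p) + 7)²*((p + p)/(-3 - 5)) = ((p² + p²) + 7)²*((2*p)/(-8)) = (2*p² + 7)²*((2*p)*(-⅛)) = (7 + 2*p²)²*(-p/4) = -p*(7 + 2*p²)²/4)
l/(-77596) + z(-553)/232941 = 381899/(-77596) - ¼*(-553)*(7 + 2*(-553)²)²/232941 = 381899*(-1/77596) - ¼*(-553)*(7 + 2*305809)²*(1/232941) = -381899/77596 - ¼*(-553)*(7 + 611618)²*(1/232941) = -381899/77596 - ¼*(-553)*611625²*(1/232941) = -381899/77596 - ¼*(-553)*374085140625*(1/232941) = -381899/77596 + (206869082765625/4)*(1/232941) = -381899/77596 + 68956360921875/310588 = 334421103967535368/1506274153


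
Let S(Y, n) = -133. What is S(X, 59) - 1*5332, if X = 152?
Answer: -5465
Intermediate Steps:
S(X, 59) - 1*5332 = -133 - 1*5332 = -133 - 5332 = -5465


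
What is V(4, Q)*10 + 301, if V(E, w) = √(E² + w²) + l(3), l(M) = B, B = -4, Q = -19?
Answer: 261 + 10*√377 ≈ 455.17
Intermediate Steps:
l(M) = -4
V(E, w) = -4 + √(E² + w²) (V(E, w) = √(E² + w²) - 4 = -4 + √(E² + w²))
V(4, Q)*10 + 301 = (-4 + √(4² + (-19)²))*10 + 301 = (-4 + √(16 + 361))*10 + 301 = (-4 + √377)*10 + 301 = (-40 + 10*√377) + 301 = 261 + 10*√377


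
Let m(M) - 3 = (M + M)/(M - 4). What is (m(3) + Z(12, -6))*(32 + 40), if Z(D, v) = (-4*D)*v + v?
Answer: 20088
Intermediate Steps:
Z(D, v) = v - 4*D*v (Z(D, v) = -4*D*v + v = v - 4*D*v)
m(M) = 3 + 2*M/(-4 + M) (m(M) = 3 + (M + M)/(M - 4) = 3 + (2*M)/(-4 + M) = 3 + 2*M/(-4 + M))
(m(3) + Z(12, -6))*(32 + 40) = ((-12 + 5*3)/(-4 + 3) - 6*(1 - 4*12))*(32 + 40) = ((-12 + 15)/(-1) - 6*(1 - 48))*72 = (-1*3 - 6*(-47))*72 = (-3 + 282)*72 = 279*72 = 20088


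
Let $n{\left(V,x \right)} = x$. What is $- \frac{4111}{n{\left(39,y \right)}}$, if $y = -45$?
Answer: $\frac{4111}{45} \approx 91.356$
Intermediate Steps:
$- \frac{4111}{n{\left(39,y \right)}} = - \frac{4111}{-45} = \left(-4111\right) \left(- \frac{1}{45}\right) = \frac{4111}{45}$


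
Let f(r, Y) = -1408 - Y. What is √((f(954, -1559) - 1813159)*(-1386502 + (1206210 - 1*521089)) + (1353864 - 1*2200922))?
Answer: √1271608516990 ≈ 1.1277e+6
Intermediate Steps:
√((f(954, -1559) - 1813159)*(-1386502 + (1206210 - 1*521089)) + (1353864 - 1*2200922)) = √(((-1408 - 1*(-1559)) - 1813159)*(-1386502 + (1206210 - 1*521089)) + (1353864 - 1*2200922)) = √(((-1408 + 1559) - 1813159)*(-1386502 + (1206210 - 521089)) + (1353864 - 2200922)) = √((151 - 1813159)*(-1386502 + 685121) - 847058) = √(-1813008*(-701381) - 847058) = √(1271609364048 - 847058) = √1271608516990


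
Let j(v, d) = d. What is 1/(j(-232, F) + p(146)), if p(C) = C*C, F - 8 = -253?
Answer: 1/21071 ≈ 4.7459e-5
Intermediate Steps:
F = -245 (F = 8 - 253 = -245)
p(C) = C²
1/(j(-232, F) + p(146)) = 1/(-245 + 146²) = 1/(-245 + 21316) = 1/21071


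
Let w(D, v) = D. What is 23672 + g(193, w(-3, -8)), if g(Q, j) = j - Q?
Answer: 23476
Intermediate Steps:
23672 + g(193, w(-3, -8)) = 23672 + (-3 - 1*193) = 23672 + (-3 - 193) = 23672 - 196 = 23476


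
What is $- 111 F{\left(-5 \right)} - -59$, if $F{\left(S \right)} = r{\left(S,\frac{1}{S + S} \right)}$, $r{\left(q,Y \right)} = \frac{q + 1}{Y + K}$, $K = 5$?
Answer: $\frac{7331}{49} \approx 149.61$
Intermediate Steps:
$r{\left(q,Y \right)} = \frac{1 + q}{5 + Y}$ ($r{\left(q,Y \right)} = \frac{q + 1}{Y + 5} = \frac{1 + q}{5 + Y}$)
$F{\left(S \right)} = \frac{1 + S}{5 + \frac{1}{2 S}}$ ($F{\left(S \right)} = \frac{1 + S}{5 + \frac{1}{S + S}} = \frac{1 + S}{5 + \frac{1}{2 S}}$)
$- 111 F{\left(-5 \right)} - -59 = - 111 \cdot 2 \left(-5\right) \frac{1}{1 + 10 \left(-5\right)} \left(1 - 5\right) - -59 = - 111 \cdot 2 \left(-5\right) \frac{1}{1 - 50} \left(-4\right) + 59 = - 111 \cdot 2 \left(-5\right) \frac{1}{-49} \left(-4\right) + 59 = - 111 \cdot 2 \left(-5\right) \left(- \frac{1}{49}\right) \left(-4\right) + 59 = \left(-111\right) \left(- \frac{40}{49}\right) + 59 = \frac{4440}{49} + 59 = \frac{7331}{49}$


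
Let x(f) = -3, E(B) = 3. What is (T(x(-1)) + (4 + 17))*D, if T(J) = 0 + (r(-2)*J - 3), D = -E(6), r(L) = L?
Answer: -72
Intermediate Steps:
D = -3 (D = -1*3 = -3)
T(J) = -3 - 2*J (T(J) = 0 + (-2*J - 3) = 0 + (-3 - 2*J) = -3 - 2*J)
(T(x(-1)) + (4 + 17))*D = ((-3 - 2*(-3)) + (4 + 17))*(-3) = ((-3 + 6) + 21)*(-3) = (3 + 21)*(-3) = 24*(-3) = -72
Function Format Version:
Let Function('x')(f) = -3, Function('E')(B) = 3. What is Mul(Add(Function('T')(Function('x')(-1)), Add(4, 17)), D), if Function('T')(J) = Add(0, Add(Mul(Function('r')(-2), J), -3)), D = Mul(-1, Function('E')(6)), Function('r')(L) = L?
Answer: -72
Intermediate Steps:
D = -3 (D = Mul(-1, 3) = -3)
Function('T')(J) = Add(-3, Mul(-2, J)) (Function('T')(J) = Add(0, Add(Mul(-2, J), -3)) = Add(0, Add(-3, Mul(-2, J))) = Add(-3, Mul(-2, J)))
Mul(Add(Function('T')(Function('x')(-1)), Add(4, 17)), D) = Mul(Add(Add(-3, Mul(-2, -3)), Add(4, 17)), -3) = Mul(Add(Add(-3, 6), 21), -3) = Mul(Add(3, 21), -3) = Mul(24, -3) = -72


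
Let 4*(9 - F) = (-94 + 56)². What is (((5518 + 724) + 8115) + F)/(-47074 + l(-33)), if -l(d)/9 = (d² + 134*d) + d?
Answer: -2801/3356 ≈ -0.83462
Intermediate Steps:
l(d) = -1215*d - 9*d² (l(d) = -9*((d² + 134*d) + d) = -9*(d² + 135*d) = -1215*d - 9*d²)
F = -352 (F = 9 - (-94 + 56)²/4 = 9 - ¼*(-38)² = 9 - ¼*1444 = 9 - 361 = -352)
(((5518 + 724) + 8115) + F)/(-47074 + l(-33)) = (((5518 + 724) + 8115) - 352)/(-47074 - 9*(-33)*(135 - 33)) = ((6242 + 8115) - 352)/(-47074 - 9*(-33)*102) = (14357 - 352)/(-47074 + 30294) = 14005/(-16780) = 14005*(-1/16780) = -2801/3356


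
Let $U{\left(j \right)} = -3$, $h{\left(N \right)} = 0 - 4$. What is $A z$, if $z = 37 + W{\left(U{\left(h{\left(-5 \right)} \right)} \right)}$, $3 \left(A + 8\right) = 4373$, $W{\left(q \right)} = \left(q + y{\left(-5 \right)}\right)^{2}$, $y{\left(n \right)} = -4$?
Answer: $\frac{374014}{3} \approx 1.2467 \cdot 10^{5}$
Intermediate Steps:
$h{\left(N \right)} = -4$
$W{\left(q \right)} = \left(-4 + q\right)^{2}$ ($W{\left(q \right)} = \left(q - 4\right)^{2} = \left(-4 + q\right)^{2}$)
$A = \frac{4349}{3}$ ($A = -8 + \frac{1}{3} \cdot 4373 = -8 + \frac{4373}{3} = \frac{4349}{3} \approx 1449.7$)
$z = 86$ ($z = 37 + \left(-4 - 3\right)^{2} = 37 + \left(-7\right)^{2} = 37 + 49 = 86$)
$A z = \frac{4349}{3} \cdot 86 = \frac{374014}{3}$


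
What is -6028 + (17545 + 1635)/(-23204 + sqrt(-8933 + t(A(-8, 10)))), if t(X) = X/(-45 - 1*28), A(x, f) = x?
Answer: -236967381480492/39305722069 - 19180*I*sqrt(47603373)/39305722069 ≈ -6028.8 - 0.0033668*I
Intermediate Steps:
t(X) = -X/73 (t(X) = X/(-45 - 28) = X/(-73) = X*(-1/73) = -X/73)
-6028 + (17545 + 1635)/(-23204 + sqrt(-8933 + t(A(-8, 10)))) = -6028 + (17545 + 1635)/(-23204 + sqrt(-8933 - 1/73*(-8))) = -6028 + 19180/(-23204 + sqrt(-8933 + 8/73)) = -6028 + 19180/(-23204 + sqrt(-652101/73)) = -6028 + 19180/(-23204 + I*sqrt(47603373)/73)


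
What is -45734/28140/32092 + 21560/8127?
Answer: 463566508871/174743828280 ≈ 2.6528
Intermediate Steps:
-45734/28140/32092 + 21560/8127 = -45734*1/28140*(1/32092) + 21560*(1/8127) = -22867/14070*1/32092 + 3080/1161 = -22867/451534440 + 3080/1161 = 463566508871/174743828280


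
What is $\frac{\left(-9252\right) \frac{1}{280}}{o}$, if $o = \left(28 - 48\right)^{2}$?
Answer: $- \frac{2313}{28000} \approx -0.082607$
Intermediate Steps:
$o = 400$ ($o = \left(-20\right)^{2} = 400$)
$\frac{\left(-9252\right) \frac{1}{280}}{o} = \frac{\left(-9252\right) \frac{1}{280}}{400} = \left(-9252\right) \frac{1}{280} \cdot \frac{1}{400} = \left(- \frac{2313}{70}\right) \frac{1}{400} = - \frac{2313}{28000}$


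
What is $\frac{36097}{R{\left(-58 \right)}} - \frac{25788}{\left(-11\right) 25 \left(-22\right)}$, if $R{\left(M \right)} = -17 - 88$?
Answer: $- \frac{22109459}{63525} \approx -348.04$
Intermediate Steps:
$R{\left(M \right)} = -105$ ($R{\left(M \right)} = -17 - 88 = -105$)
$\frac{36097}{R{\left(-58 \right)}} - \frac{25788}{\left(-11\right) 25 \left(-22\right)} = \frac{36097}{-105} - \frac{25788}{\left(-11\right) 25 \left(-22\right)} = 36097 \left(- \frac{1}{105}\right) - \frac{25788}{\left(-275\right) \left(-22\right)} = - \frac{36097}{105} - \frac{25788}{6050} = - \frac{36097}{105} - \frac{12894}{3025} = - \frac{22109459}{63525}$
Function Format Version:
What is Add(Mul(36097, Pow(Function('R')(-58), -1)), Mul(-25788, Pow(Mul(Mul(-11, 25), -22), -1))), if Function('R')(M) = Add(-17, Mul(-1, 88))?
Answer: Rational(-22109459, 63525) ≈ -348.04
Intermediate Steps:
Function('R')(M) = -105 (Function('R')(M) = Add(-17, -88) = -105)
Add(Mul(36097, Pow(Function('R')(-58), -1)), Mul(-25788, Pow(Mul(Mul(-11, 25), -22), -1))) = Add(Mul(36097, Pow(-105, -1)), Mul(-25788, Pow(Mul(Mul(-11, 25), -22), -1))) = Add(Mul(36097, Rational(-1, 105)), Mul(-25788, Pow(Mul(-275, -22), -1))) = Add(Rational(-36097, 105), Mul(-25788, Pow(6050, -1))) = Add(Rational(-36097, 105), Mul(-25788, Rational(1, 6050))) = Add(Rational(-36097, 105), Rational(-12894, 3025)) = Rational(-22109459, 63525)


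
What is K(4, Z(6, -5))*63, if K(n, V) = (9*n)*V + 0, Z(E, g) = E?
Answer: 13608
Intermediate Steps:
K(n, V) = 9*V*n (K(n, V) = 9*V*n + 0 = 9*V*n)
K(4, Z(6, -5))*63 = (9*6*4)*63 = 216*63 = 13608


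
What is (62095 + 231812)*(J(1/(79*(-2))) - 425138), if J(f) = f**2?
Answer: -3119277616626117/24964 ≈ -1.2495e+11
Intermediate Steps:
(62095 + 231812)*(J(1/(79*(-2))) - 425138) = (62095 + 231812)*((1/(79*(-2)))**2 - 425138) = 293907*((1/(-158))**2 - 425138) = 293907*((-1/158)**2 - 425138) = 293907*(1/24964 - 425138) = 293907*(-10613145031/24964) = -3119277616626117/24964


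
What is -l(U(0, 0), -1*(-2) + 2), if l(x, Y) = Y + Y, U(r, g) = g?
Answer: -8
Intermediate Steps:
l(x, Y) = 2*Y
-l(U(0, 0), -1*(-2) + 2) = -2*(-1*(-2) + 2) = -2*(2 + 2) = -2*4 = -1*8 = -8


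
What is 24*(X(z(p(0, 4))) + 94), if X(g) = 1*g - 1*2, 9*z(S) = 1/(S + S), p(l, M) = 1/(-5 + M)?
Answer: 6620/3 ≈ 2206.7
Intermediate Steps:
z(S) = 1/(18*S) (z(S) = 1/(9*(S + S)) = 1/(9*((2*S))) = (1/(2*S))/9 = 1/(18*S))
X(g) = -2 + g (X(g) = g - 2 = -2 + g)
24*(X(z(p(0, 4))) + 94) = 24*((-2 + 1/(18*(1/(-5 + 4)))) + 94) = 24*((-2 + 1/(18*(1/(-1)))) + 94) = 24*((-2 + (1/18)/(-1)) + 94) = 24*((-2 + (1/18)*(-1)) + 94) = 24*((-2 - 1/18) + 94) = 24*(-37/18 + 94) = 24*(1655/18) = 6620/3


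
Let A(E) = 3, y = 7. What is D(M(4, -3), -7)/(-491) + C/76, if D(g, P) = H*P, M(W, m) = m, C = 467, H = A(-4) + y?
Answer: 234617/37316 ≈ 6.2873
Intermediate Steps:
H = 10 (H = 3 + 7 = 10)
D(g, P) = 10*P
D(M(4, -3), -7)/(-491) + C/76 = (10*(-7))/(-491) + 467/76 = -70*(-1/491) + 467*(1/76) = 70/491 + 467/76 = 234617/37316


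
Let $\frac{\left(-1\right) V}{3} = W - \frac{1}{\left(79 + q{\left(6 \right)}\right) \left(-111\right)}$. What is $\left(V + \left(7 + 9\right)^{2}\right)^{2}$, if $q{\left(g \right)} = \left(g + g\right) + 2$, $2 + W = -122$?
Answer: $\frac{4669691936809}{11840481} \approx 3.9438 \cdot 10^{5}$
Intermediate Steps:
$W = -124$ ($W = -2 - 122 = -124$)
$q{\left(g \right)} = 2 + 2 g$ ($q{\left(g \right)} = 2 g + 2 = 2 + 2 g$)
$V = \frac{1280051}{3441}$ ($V = - 3 \left(-124 - \frac{1}{\left(79 + \left(2 + 2 \cdot 6\right)\right) \left(-111\right)}\right) = - 3 \left(-124 - \frac{1}{79 + \left(2 + 12\right)} \left(- \frac{1}{111}\right)\right) = - 3 \left(-124 - \frac{1}{79 + 14} \left(- \frac{1}{111}\right)\right) = - 3 \left(-124 - \frac{1}{93} \left(- \frac{1}{111}\right)\right) = - 3 \left(-124 - - \frac{1}{10323}\right) = - 3 \left(-124 + \frac{1}{10323}\right) = \left(-3\right) \left(- \frac{1280051}{10323}\right) = \frac{1280051}{3441} \approx 372.0$)
$\left(V + \left(7 + 9\right)^{2}\right)^{2} = \left(\frac{1280051}{3441} + \left(7 + 9\right)^{2}\right)^{2} = \left(\frac{1280051}{3441} + 16^{2}\right)^{2} = \left(\frac{1280051}{3441} + 256\right)^{2} = \left(\frac{2160947}{3441}\right)^{2} = \frac{4669691936809}{11840481}$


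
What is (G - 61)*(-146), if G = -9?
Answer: 10220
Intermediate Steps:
(G - 61)*(-146) = (-9 - 61)*(-146) = -70*(-146) = 10220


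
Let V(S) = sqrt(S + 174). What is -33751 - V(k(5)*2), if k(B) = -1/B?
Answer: -33751 - 2*sqrt(1085)/5 ≈ -33764.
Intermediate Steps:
V(S) = sqrt(174 + S)
-33751 - V(k(5)*2) = -33751 - sqrt(174 - 1/5*2) = -33751 - sqrt(174 - 2/5) = -33751 - sqrt(868/5) = -33751 - 2*sqrt(1085)/5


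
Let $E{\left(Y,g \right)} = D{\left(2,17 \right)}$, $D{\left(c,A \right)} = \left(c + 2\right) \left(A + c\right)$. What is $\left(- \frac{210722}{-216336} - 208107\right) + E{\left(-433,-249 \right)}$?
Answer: $- \frac{22502191847}{108168} \approx -2.0803 \cdot 10^{5}$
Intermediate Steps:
$D{\left(c,A \right)} = \left(2 + c\right) \left(A + c\right)$
$E{\left(Y,g \right)} = 76$ ($E{\left(Y,g \right)} = 2^{2} + 2 \cdot 17 + 2 \cdot 2 + 17 \cdot 2 = 4 + 34 + 4 + 34 = 76$)
$\left(- \frac{210722}{-216336} - 208107\right) + E{\left(-433,-249 \right)} = \left(- \frac{210722}{-216336} - 208107\right) + 76 = \left(\left(-210722\right) \left(- \frac{1}{216336}\right) - 208107\right) + 76 = \left(\frac{105361}{108168} - 208107\right) + 76 = - \frac{22510412615}{108168} + 76 = - \frac{22502191847}{108168}$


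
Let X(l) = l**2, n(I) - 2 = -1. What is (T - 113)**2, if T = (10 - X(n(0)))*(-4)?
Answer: 22201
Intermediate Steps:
n(I) = 1 (n(I) = 2 - 1 = 1)
T = -36 (T = (10 - 1*1**2)*(-4) = (10 - 1*1)*(-4) = (10 - 1)*(-4) = 9*(-4) = -36)
(T - 113)**2 = (-36 - 113)**2 = (-149)**2 = 22201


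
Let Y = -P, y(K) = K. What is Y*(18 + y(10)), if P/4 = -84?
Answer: 9408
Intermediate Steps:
P = -336 (P = 4*(-84) = -336)
Y = 336 (Y = -1*(-336) = 336)
Y*(18 + y(10)) = 336*(18 + 10) = 336*28 = 9408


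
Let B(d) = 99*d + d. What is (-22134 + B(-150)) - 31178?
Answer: -68312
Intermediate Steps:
B(d) = 100*d
(-22134 + B(-150)) - 31178 = (-22134 + 100*(-150)) - 31178 = (-22134 - 15000) - 31178 = -37134 - 31178 = -68312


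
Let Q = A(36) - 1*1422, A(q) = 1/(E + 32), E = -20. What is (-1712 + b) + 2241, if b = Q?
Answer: -10715/12 ≈ -892.92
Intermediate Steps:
A(q) = 1/12 (A(q) = 1/(-20 + 32) = 1/12)
Q = -17063/12 (Q = 1/12 - 1*1422 = 1/12 - 1422 = -17063/12 ≈ -1421.9)
b = -17063/12 ≈ -1421.9
(-1712 + b) + 2241 = (-1712 - 17063/12) + 2241 = -37607/12 + 2241 = -10715/12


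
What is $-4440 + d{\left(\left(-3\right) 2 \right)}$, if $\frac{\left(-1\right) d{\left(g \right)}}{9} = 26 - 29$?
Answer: $-4413$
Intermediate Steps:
$d{\left(g \right)} = 27$ ($d{\left(g \right)} = - 9 \left(26 - 29\right) = \left(-9\right) \left(-3\right) = 27$)
$-4440 + d{\left(\left(-3\right) 2 \right)} = -4440 + 27 = -4413$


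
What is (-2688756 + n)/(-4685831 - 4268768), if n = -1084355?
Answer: 3773111/8954599 ≈ 0.42136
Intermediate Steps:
(-2688756 + n)/(-4685831 - 4268768) = (-2688756 - 1084355)/(-4685831 - 4268768) = -3773111/(-8954599) = -3773111*(-1/8954599) = 3773111/8954599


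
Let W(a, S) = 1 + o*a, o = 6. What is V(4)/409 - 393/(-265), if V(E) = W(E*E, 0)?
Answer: 186442/108385 ≈ 1.7202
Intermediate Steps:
W(a, S) = 1 + 6*a
V(E) = 1 + 6*E² (V(E) = 1 + 6*(E*E) = 1 + 6*E²)
V(4)/409 - 393/(-265) = (1 + 6*4²)/409 - 393/(-265) = (1 + 6*16)*(1/409) - 393*(-1/265) = (1 + 96)*(1/409) + 393/265 = 97*(1/409) + 393/265 = 97/409 + 393/265 = 186442/108385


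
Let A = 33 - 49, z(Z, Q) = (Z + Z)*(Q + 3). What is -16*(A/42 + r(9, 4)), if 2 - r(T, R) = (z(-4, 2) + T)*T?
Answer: -94288/21 ≈ -4489.9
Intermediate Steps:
z(Z, Q) = 2*Z*(3 + Q) (z(Z, Q) = (2*Z)*(3 + Q) = 2*Z*(3 + Q))
A = -16
r(T, R) = 2 - T*(-40 + T) (r(T, R) = 2 - (2*(-4)*(3 + 2) + T)*T = 2 - (2*(-4)*5 + T)*T = 2 - (-40 + T)*T = 2 - T*(-40 + T))
-16*(A/42 + r(9, 4)) = -16*(-16/42 + (2 - 1*9² + 40*9)) = -16*(-16*1/42 + (2 - 1*81 + 360)) = -16*(-8/21 + (2 - 81 + 360)) = -16*(-8/21 + 281) = -16*5893/21 = -94288/21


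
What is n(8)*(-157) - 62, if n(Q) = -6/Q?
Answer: 223/4 ≈ 55.750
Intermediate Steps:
n(8)*(-157) - 62 = -6/8*(-157) - 62 = -6*⅛*(-157) - 62 = -¾*(-157) - 62 = 471/4 - 62 = 223/4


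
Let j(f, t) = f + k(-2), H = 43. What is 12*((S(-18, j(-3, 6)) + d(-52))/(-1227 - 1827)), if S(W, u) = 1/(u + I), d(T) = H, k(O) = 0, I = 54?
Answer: -4388/25959 ≈ -0.16904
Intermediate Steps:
j(f, t) = f (j(f, t) = f + 0 = f)
d(T) = 43
S(W, u) = 1/(54 + u) (S(W, u) = 1/(u + 54) = 1/(54 + u))
12*((S(-18, j(-3, 6)) + d(-52))/(-1227 - 1827)) = 12*((1/(54 - 3) + 43)/(-1227 - 1827)) = 12*((1/51 + 43)/(-3054)) = 12*((1/51 + 43)*(-1/3054)) = 12*((2194/51)*(-1/3054)) = 12*(-1097/77877) = -4388/25959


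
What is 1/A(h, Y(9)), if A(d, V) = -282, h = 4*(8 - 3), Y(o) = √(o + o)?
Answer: -1/282 ≈ -0.0035461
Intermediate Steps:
Y(o) = √2*√o (Y(o) = √(2*o) = √2*√o)
h = 20 (h = 4*5 = 20)
1/A(h, Y(9)) = 1/(-282) = -1/282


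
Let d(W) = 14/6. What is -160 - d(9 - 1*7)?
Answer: -487/3 ≈ -162.33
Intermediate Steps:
d(W) = 7/3 (d(W) = 14*(⅙) = 7/3)
-160 - d(9 - 1*7) = -160 - 1*7/3 = -160 - 7/3 = -487/3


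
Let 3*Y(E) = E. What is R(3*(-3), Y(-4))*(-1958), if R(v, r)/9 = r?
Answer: 23496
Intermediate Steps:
Y(E) = E/3
R(v, r) = 9*r
R(3*(-3), Y(-4))*(-1958) = (9*((1/3)*(-4)))*(-1958) = (9*(-4/3))*(-1958) = -12*(-1958) = 23496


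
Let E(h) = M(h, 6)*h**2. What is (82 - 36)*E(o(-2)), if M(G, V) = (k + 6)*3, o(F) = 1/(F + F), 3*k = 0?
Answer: 207/4 ≈ 51.750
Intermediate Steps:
k = 0 (k = (1/3)*0 = 0)
o(F) = 1/(2*F)
M(G, V) = 18 (M(G, V) = (0 + 6)*3 = 6*3 = 18)
E(h) = 18*h**2
(82 - 36)*E(o(-2)) = (82 - 36)*(18*((1/2)/(-2))**2) = 46*(18*((1/2)*(-1/2))**2) = 46*(18*(-1/4)**2) = 46*(18*(1/16)) = 46*(9/8) = 207/4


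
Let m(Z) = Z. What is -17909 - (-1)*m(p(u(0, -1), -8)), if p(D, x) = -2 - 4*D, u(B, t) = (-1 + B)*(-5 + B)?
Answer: -17931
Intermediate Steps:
-17909 - (-1)*m(p(u(0, -1), -8)) = -17909 - (-1)*(-2 - 4*(5 + 0² - 6*0)) = -17909 - (-1)*(-2 - 4*(5 + 0 + 0)) = -17909 - (-1)*(-2 - 4*5) = -17909 - (-1)*(-2 - 20) = -17909 - (-1)*(-22) = -17909 - 1*22 = -17909 - 22 = -17931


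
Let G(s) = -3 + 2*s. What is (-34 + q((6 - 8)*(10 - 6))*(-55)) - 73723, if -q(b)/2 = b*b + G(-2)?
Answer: -67487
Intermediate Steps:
q(b) = 14 - 2*b² (q(b) = -2*(b*b + (-3 + 2*(-2))) = -2*(b² + (-3 - 4)) = -2*(b² - 7) = -2*(-7 + b²) = 14 - 2*b²)
(-34 + q((6 - 8)*(10 - 6))*(-55)) - 73723 = (-34 + (14 - 2*(6 - 8)²*(10 - 6)²)*(-55)) - 73723 = (-34 + (14 - 2*(-2*4)²)*(-55)) - 73723 = (-34 + (14 - 2*(-8)²)*(-55)) - 73723 = (-34 + (14 - 2*64)*(-55)) - 73723 = (-34 + (14 - 128)*(-55)) - 73723 = (-34 - 114*(-55)) - 73723 = (-34 + 6270) - 73723 = 6236 - 73723 = -67487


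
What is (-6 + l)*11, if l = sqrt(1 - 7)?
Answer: -66 + 11*I*sqrt(6) ≈ -66.0 + 26.944*I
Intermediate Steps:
l = I*sqrt(6) (l = sqrt(-6) = I*sqrt(6) ≈ 2.4495*I)
(-6 + l)*11 = (-6 + I*sqrt(6))*11 = -66 + 11*I*sqrt(6)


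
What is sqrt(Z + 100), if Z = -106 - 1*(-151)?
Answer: sqrt(145) ≈ 12.042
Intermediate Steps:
Z = 45 (Z = -106 + 151 = 45)
sqrt(Z + 100) = sqrt(45 + 100) = sqrt(145)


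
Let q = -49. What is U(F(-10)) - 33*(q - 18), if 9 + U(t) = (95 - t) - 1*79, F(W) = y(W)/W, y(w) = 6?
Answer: 11093/5 ≈ 2218.6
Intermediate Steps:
F(W) = 6/W
U(t) = 7 - t (U(t) = -9 + ((95 - t) - 1*79) = -9 + ((95 - t) - 79) = -9 + (16 - t) = 7 - t)
U(F(-10)) - 33*(q - 18) = (7 - 6/(-10)) - 33*(-49 - 18) = (7 - 6*(-1)/10) - 33*(-67) = (7 - 1*(-⅗)) + 2211 = (7 + ⅗) + 2211 = 38/5 + 2211 = 11093/5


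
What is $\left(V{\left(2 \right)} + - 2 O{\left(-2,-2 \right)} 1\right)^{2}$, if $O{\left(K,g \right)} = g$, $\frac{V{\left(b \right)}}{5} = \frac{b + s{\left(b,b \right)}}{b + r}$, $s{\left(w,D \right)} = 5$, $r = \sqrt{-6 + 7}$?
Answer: $\frac{2209}{9} \approx 245.44$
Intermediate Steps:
$r = 1$ ($r = \sqrt{1} = 1$)
$V{\left(b \right)} = \frac{5 \left(5 + b\right)}{1 + b}$ ($V{\left(b \right)} = 5 \frac{b + 5}{b + 1} = 5 \frac{5 + b}{1 + b} = \frac{5 \left(5 + b\right)}{1 + b}$)
$\left(V{\left(2 \right)} + - 2 O{\left(-2,-2 \right)} 1\right)^{2} = \left(\frac{5 \left(5 + 2\right)}{1 + 2} + \left(-2\right) \left(-2\right) 1\right)^{2} = \left(5 \cdot \frac{1}{3} \cdot 7 + 4 \cdot 1\right)^{2} = \left(5 \cdot \frac{1}{3} \cdot 7 + 4\right)^{2} = \left(\frac{35}{3} + 4\right)^{2} = \left(\frac{47}{3}\right)^{2} = \frac{2209}{9}$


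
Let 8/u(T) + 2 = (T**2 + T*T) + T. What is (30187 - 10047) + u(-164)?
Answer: 540013824/26813 ≈ 20140.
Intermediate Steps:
u(T) = 8/(-2 + T + 2*T**2) (u(T) = 8/(-2 + ((T**2 + T*T) + T)) = 8/(-2 + ((T**2 + T**2) + T)) = 8/(-2 + (2*T**2 + T)) = 8/(-2 + (T + 2*T**2)) = 8/(-2 + T + 2*T**2))
(30187 - 10047) + u(-164) = (30187 - 10047) + 8/(-2 - 164 + 2*(-164)**2) = 20140 + 8/(-2 - 164 + 2*26896) = 20140 + 8/(-2 - 164 + 53792) = 20140 + 8/53626 = 20140 + 8*(1/53626) = 20140 + 4/26813 = 540013824/26813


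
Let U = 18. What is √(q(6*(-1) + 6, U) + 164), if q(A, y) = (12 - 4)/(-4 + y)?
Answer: 24*√14/7 ≈ 12.829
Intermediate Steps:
q(A, y) = 8/(-4 + y)
√(q(6*(-1) + 6, U) + 164) = √(8/(-4 + 18) + 164) = √(8/14 + 164) = √(8*(1/14) + 164) = √(4/7 + 164) = √(1152/7) = 24*√14/7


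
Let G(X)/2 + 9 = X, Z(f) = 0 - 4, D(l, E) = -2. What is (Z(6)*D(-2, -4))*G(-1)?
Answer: -160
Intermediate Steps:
Z(f) = -4
G(X) = -18 + 2*X
(Z(6)*D(-2, -4))*G(-1) = (-4*(-2))*(-18 + 2*(-1)) = 8*(-18 - 2) = 8*(-20) = -160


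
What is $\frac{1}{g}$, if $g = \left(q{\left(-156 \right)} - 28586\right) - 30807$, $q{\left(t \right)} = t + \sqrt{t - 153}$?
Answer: $- \frac{59549}{3546083710} - \frac{i \sqrt{309}}{3546083710} \approx -1.6793 \cdot 10^{-5} - 4.9571 \cdot 10^{-9} i$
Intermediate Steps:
$q{\left(t \right)} = t + \sqrt{-153 + t}$
$g = -59549 + i \sqrt{309}$ ($g = \left(\left(-156 + \sqrt{-153 - 156}\right) - 28586\right) - 30807 = \left(\left(-156 + \sqrt{-309}\right) - 28586\right) - 30807 = \left(\left(-156 + i \sqrt{309}\right) - 28586\right) - 30807 = \left(-28742 + i \sqrt{309}\right) - 30807 = -59549 + i \sqrt{309} \approx -59549.0 + 17.578 i$)
$\frac{1}{g} = \frac{1}{-59549 + i \sqrt{309}}$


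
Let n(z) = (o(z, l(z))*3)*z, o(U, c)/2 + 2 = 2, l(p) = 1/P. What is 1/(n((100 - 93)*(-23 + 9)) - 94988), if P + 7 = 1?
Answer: -1/94988 ≈ -1.0528e-5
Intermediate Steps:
P = -6 (P = -7 + 1 = -6)
l(p) = -⅙ (l(p) = 1/(-6) = -⅙)
o(U, c) = 0 (o(U, c) = -4 + 2*2 = -4 + 4 = 0)
n(z) = 0 (n(z) = (0*3)*z = 0*z = 0)
1/(n((100 - 93)*(-23 + 9)) - 94988) = 1/(0 - 94988) = 1/(-94988) = -1/94988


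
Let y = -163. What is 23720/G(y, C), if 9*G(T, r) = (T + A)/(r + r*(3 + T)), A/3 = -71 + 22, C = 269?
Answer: 913075308/31 ≈ 2.9454e+7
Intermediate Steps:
A = -147 (A = 3*(-71 + 22) = 3*(-49) = -147)
G(T, r) = (-147 + T)/(9*(r + r*(3 + T))) (G(T, r) = ((T - 147)/(r + r*(3 + T)))/9 = ((-147 + T)/(r + r*(3 + T)))/9 = (-147 + T)/(9*(r + r*(3 + T))))
23720/G(y, C) = 23720/(((1/9)*(-147 - 163)/(269*(4 - 163)))) = 23720/(((1/9)*(1/269)*(-310)/(-159))) = 23720/(((1/9)*(1/269)*(-1/159)*(-310))) = 23720/(310/384939) = 23720*(384939/310) = 913075308/31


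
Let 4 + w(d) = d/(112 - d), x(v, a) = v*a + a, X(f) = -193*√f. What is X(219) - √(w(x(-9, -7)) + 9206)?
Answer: -√9203 - 193*√219 ≈ -2952.1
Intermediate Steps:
x(v, a) = a + a*v (x(v, a) = a*v + a = a + a*v)
w(d) = -4 + d/(112 - d)
X(219) - √(w(x(-9, -7)) + 9206) = -193*√219 - √((448 - (-35)*(1 - 9))/(-112 - 7*(1 - 9)) + 9206) = -193*√219 - √((448 - (-35)*(-8))/(-112 - 7*(-8)) + 9206) = -193*√219 - √((448 - 5*56)/(-112 + 56) + 9206) = -193*√219 - √((448 - 280)/(-56) + 9206) = -193*√219 - √(-1/56*168 + 9206) = -193*√219 - √(-3 + 9206) = -193*√219 - √9203 = -√9203 - 193*√219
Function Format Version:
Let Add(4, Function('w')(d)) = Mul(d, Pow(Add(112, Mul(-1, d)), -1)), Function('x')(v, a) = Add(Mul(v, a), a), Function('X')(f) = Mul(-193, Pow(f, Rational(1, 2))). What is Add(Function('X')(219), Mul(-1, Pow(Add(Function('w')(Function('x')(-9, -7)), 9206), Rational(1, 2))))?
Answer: Add(Mul(-1, Pow(9203, Rational(1, 2))), Mul(-193, Pow(219, Rational(1, 2)))) ≈ -2952.1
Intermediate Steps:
Function('x')(v, a) = Add(a, Mul(a, v)) (Function('x')(v, a) = Add(Mul(a, v), a) = Add(a, Mul(a, v)))
Function('w')(d) = Add(-4, Mul(d, Pow(Add(112, Mul(-1, d)), -1)))
Add(Function('X')(219), Mul(-1, Pow(Add(Function('w')(Function('x')(-9, -7)), 9206), Rational(1, 2)))) = Add(Mul(-193, Pow(219, Rational(1, 2))), Mul(-1, Pow(Add(Mul(Pow(Add(-112, Mul(-7, Add(1, -9))), -1), Add(448, Mul(-5, Mul(-7, Add(1, -9))))), 9206), Rational(1, 2)))) = Add(Mul(-193, Pow(219, Rational(1, 2))), Mul(-1, Pow(Add(Mul(Pow(Add(-112, Mul(-7, -8)), -1), Add(448, Mul(-5, Mul(-7, -8)))), 9206), Rational(1, 2)))) = Add(Mul(-193, Pow(219, Rational(1, 2))), Mul(-1, Pow(Add(Mul(Pow(Add(-112, 56), -1), Add(448, Mul(-5, 56))), 9206), Rational(1, 2)))) = Add(Mul(-193, Pow(219, Rational(1, 2))), Mul(-1, Pow(Add(Mul(Pow(-56, -1), Add(448, -280)), 9206), Rational(1, 2)))) = Add(Mul(-193, Pow(219, Rational(1, 2))), Mul(-1, Pow(Add(Mul(Rational(-1, 56), 168), 9206), Rational(1, 2)))) = Add(Mul(-193, Pow(219, Rational(1, 2))), Mul(-1, Pow(Add(-3, 9206), Rational(1, 2)))) = Add(Mul(-193, Pow(219, Rational(1, 2))), Mul(-1, Pow(9203, Rational(1, 2)))) = Add(Mul(-1, Pow(9203, Rational(1, 2))), Mul(-193, Pow(219, Rational(1, 2))))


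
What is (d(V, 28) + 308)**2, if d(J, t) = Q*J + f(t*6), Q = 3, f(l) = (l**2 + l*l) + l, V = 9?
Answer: 3243416401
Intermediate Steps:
f(l) = l + 2*l**2 (f(l) = (l**2 + l**2) + l = 2*l**2 + l = l + 2*l**2)
d(J, t) = 3*J + 6*t*(1 + 12*t) (d(J, t) = 3*J + (t*6)*(1 + 2*(t*6)) = 3*J + (6*t)*(1 + 2*(6*t)) = 3*J + (6*t)*(1 + 12*t) = 3*J + 6*t*(1 + 12*t))
(d(V, 28) + 308)**2 = ((3*9 + 6*28*(1 + 12*28)) + 308)**2 = ((27 + 6*28*(1 + 336)) + 308)**2 = ((27 + 6*28*337) + 308)**2 = ((27 + 56616) + 308)**2 = (56643 + 308)**2 = 56951**2 = 3243416401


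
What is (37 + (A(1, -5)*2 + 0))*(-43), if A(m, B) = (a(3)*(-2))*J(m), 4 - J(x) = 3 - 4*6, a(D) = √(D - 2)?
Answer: 2709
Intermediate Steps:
a(D) = √(-2 + D)
J(x) = 25 (J(x) = 4 - (3 - 4*6) = 4 - (3 - 24) = 4 - 1*(-21) = 4 + 21 = 25)
A(m, B) = -50 (A(m, B) = (√(-2 + 3)*(-2))*25 = (√1*(-2))*25 = (1*(-2))*25 = -2*25 = -50)
(37 + (A(1, -5)*2 + 0))*(-43) = (37 + (-50*2 + 0))*(-43) = (37 + (-100 + 0))*(-43) = (37 - 100)*(-43) = -63*(-43) = 2709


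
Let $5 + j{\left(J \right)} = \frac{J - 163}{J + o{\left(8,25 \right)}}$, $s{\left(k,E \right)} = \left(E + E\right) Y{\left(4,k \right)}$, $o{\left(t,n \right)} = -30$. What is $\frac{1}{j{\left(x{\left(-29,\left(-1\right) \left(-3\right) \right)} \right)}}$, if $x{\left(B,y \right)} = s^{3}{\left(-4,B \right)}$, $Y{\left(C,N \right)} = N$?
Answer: $- \frac{12487138}{49948685} \approx -0.25$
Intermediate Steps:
$s{\left(k,E \right)} = 2 E k$ ($s{\left(k,E \right)} = \left(E + E\right) k = 2 E k$)
$x{\left(B,y \right)} = - 512 B^{3}$ ($x{\left(B,y \right)} = \left(2 B \left(-4\right)\right)^{3} = \left(- 8 B\right)^{3} = - 512 B^{3}$)
$j{\left(J \right)} = -5 + \frac{-163 + J}{-30 + J}$ ($j{\left(J \right)} = -5 + \frac{J - 163}{J - 30} = -5 + \frac{-163 + J}{-30 + J}$)
$\frac{1}{j{\left(x{\left(-29,\left(-1\right) \left(-3\right) \right)} \right)}} = \frac{1}{\frac{1}{-30 - 512 \left(-29\right)^{3}} \left(-13 - 4 \left(- 512 \left(-29\right)^{3}\right)\right)} = \frac{1}{\frac{1}{-30 - -12487168} \left(-13 - 4 \left(\left(-512\right) \left(-24389\right)\right)\right)} = \frac{1}{\frac{1}{-30 + 12487168} \left(-13 - 49948672\right)} = \frac{1}{\frac{1}{12487138} \left(-13 - 49948672\right)} = \frac{1}{\frac{1}{12487138} \left(-49948685\right)} = \frac{1}{- \frac{49948685}{12487138}} = - \frac{12487138}{49948685}$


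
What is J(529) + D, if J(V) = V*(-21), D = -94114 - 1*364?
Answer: -105587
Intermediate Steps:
D = -94478 (D = -94114 - 364 = -94478)
J(V) = -21*V
J(529) + D = -21*529 - 94478 = -11109 - 94478 = -105587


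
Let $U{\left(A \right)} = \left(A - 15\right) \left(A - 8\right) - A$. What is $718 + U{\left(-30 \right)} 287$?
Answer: $500098$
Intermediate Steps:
$U{\left(A \right)} = - A + \left(-15 + A\right) \left(-8 + A\right)$ ($U{\left(A \right)} = \left(-15 + A\right) \left(-8 + A\right) - A = - A + \left(-15 + A\right) \left(-8 + A\right)$)
$718 + U{\left(-30 \right)} 287 = 718 + \left(120 + \left(-30\right)^{2} - -720\right) 287 = 718 + \left(120 + 900 + 720\right) 287 = 718 + 1740 \cdot 287 = 718 + 499380 = 500098$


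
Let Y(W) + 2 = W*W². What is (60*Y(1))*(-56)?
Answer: 3360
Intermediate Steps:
Y(W) = -2 + W³ (Y(W) = -2 + W*W² = -2 + W³)
(60*Y(1))*(-56) = (60*(-2 + 1³))*(-56) = (60*(-2 + 1))*(-56) = (60*(-1))*(-56) = -60*(-56) = 3360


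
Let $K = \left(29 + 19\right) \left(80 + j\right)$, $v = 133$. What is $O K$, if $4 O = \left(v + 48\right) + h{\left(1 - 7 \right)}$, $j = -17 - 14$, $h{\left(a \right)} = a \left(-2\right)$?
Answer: $113484$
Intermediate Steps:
$h{\left(a \right)} = - 2 a$
$j = -31$
$K = 2352$ ($K = \left(29 + 19\right) \left(80 - 31\right) = 48 \cdot 49 = 2352$)
$O = \frac{193}{4}$ ($O = \frac{\left(133 + 48\right) - 2 \left(1 - 7\right)}{4} = \frac{181 - 2 \left(1 - 7\right)}{4} = \frac{181 - -12}{4} = \frac{181 + 12}{4} = \frac{1}{4} \cdot 193 = \frac{193}{4} \approx 48.25$)
$O K = \frac{193}{4} \cdot 2352 = 113484$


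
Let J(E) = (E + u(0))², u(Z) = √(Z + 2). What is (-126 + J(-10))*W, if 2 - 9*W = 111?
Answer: 872/3 + 2180*√2/9 ≈ 633.22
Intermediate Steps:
W = -109/9 (W = 2/9 - ⅑*111 = 2/9 - 37/3 = -109/9 ≈ -12.111)
u(Z) = √(2 + Z)
J(E) = (E + √2)² (J(E) = (E + √(2 + 0))² = (E + √2)²)
(-126 + J(-10))*W = (-126 + (-10 + √2)²)*(-109/9) = 1526 - 109*(-10 + √2)²/9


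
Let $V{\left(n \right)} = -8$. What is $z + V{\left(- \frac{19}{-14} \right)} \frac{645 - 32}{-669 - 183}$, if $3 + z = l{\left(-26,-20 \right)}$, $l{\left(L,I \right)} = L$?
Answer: $- \frac{4951}{213} \approx -23.244$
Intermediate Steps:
$z = -29$ ($z = -3 - 26 = -29$)
$z + V{\left(- \frac{19}{-14} \right)} \frac{645 - 32}{-669 - 183} = -29 - 8 \frac{645 - 32}{-669 - 183} = -29 - 8 \frac{613}{-852} = -29 - 8 \cdot 613 \left(- \frac{1}{852}\right) = -29 - - \frac{1226}{213} = -29 + \frac{1226}{213} = - \frac{4951}{213}$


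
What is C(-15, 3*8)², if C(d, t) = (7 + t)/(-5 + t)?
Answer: 961/361 ≈ 2.6620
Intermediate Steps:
C(d, t) = (7 + t)/(-5 + t)
C(-15, 3*8)² = ((7 + 3*8)/(-5 + 3*8))² = ((7 + 24)/(-5 + 24))² = (31/19)² = 961/361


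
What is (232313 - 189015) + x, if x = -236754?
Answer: -193456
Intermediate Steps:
(232313 - 189015) + x = (232313 - 189015) - 236754 = 43298 - 236754 = -193456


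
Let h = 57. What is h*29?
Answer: 1653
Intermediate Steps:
h*29 = 57*29 = 1653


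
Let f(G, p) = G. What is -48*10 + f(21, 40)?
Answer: -459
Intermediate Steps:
-48*10 + f(21, 40) = -48*10 + 21 = -480 + 21 = -459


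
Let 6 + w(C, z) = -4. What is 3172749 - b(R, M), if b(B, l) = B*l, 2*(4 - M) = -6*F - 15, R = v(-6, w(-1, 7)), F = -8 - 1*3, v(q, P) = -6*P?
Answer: 3174039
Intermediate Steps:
w(C, z) = -10 (w(C, z) = -6 - 4 = -10)
F = -11 (F = -8 - 3 = -11)
R = 60 (R = -6*(-10) = 60)
M = -43/2 (M = 4 - (-6*(-11) - 15)/2 = 4 - (66 - 15)/2 = 4 - ½*51 = 4 - 51/2 = -43/2 ≈ -21.500)
3172749 - b(R, M) = 3172749 - 60*(-43)/2 = 3172749 - 1*(-1290) = 3172749 + 1290 = 3174039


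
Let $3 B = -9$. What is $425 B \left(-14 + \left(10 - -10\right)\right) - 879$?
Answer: $-8529$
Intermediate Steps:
$B = -3$ ($B = \frac{1}{3} \left(-9\right) = -3$)
$425 B \left(-14 + \left(10 - -10\right)\right) - 879 = 425 \left(- 3 \left(-14 + \left(10 - -10\right)\right)\right) - 879 = 425 \left(- 3 \left(-14 + \left(10 + 10\right)\right)\right) - 879 = 425 \left(- 3 \left(-14 + 20\right)\right) - 879 = 425 \left(\left(-3\right) 6\right) - 879 = 425 \left(-18\right) - 879 = -7650 - 879 = -8529$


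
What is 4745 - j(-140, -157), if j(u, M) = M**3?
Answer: 3874638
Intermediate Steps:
4745 - j(-140, -157) = 4745 - 1*(-157)**3 = 4745 - 1*(-3869893) = 4745 + 3869893 = 3874638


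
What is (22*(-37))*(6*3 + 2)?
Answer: -16280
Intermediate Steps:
(22*(-37))*(6*3 + 2) = -814*(18 + 2) = -814*20 = -16280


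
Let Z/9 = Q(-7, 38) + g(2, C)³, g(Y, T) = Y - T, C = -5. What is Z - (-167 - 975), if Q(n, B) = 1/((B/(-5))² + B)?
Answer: 1124939/266 ≈ 4229.1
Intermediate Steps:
Q(n, B) = 1/(B + B²/25) (Q(n, B) = 1/((B*(-⅕))² + B) = 1/((-B/5)² + B) = 1/(B²/25 + B) = 1/(B + B²/25))
Z = 821167/266 (Z = 9*(25/(38*(25 + 38)) + (2 - 1*(-5))³) = 9*(25*(1/38)/63 + (2 + 5)³) = 9*(25*(1/38)*(1/63) + 7³) = 9*(25/2394 + 343) = 9*(821167/2394) = 821167/266 ≈ 3087.1)
Z - (-167 - 975) = 821167/266 - (-167 - 975) = 821167/266 - 1*(-1142) = 821167/266 + 1142 = 1124939/266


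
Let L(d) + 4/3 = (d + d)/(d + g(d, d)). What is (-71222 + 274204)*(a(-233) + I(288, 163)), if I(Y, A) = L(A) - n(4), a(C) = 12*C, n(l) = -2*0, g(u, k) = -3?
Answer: -68087368661/120 ≈ -5.6739e+8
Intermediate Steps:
n(l) = 0
L(d) = -4/3 + 2*d/(-3 + d) (L(d) = -4/3 + (d + d)/(d - 3) = -4/3 + (2*d)/(-3 + d) = -4/3 + 2*d/(-3 + d))
I(Y, A) = 2*(6 + A)/(3*(-3 + A)) (I(Y, A) = 2*(6 + A)/(3*(-3 + A)) - 1*0 = 2*(6 + A)/(3*(-3 + A)) + 0 = 2*(6 + A)/(3*(-3 + A)))
(-71222 + 274204)*(a(-233) + I(288, 163)) = (-71222 + 274204)*(12*(-233) + 2*(6 + 163)/(3*(-3 + 163))) = 202982*(-2796 + (2/3)*169/160) = 202982*(-2796 + (2/3)*(1/160)*169) = 202982*(-2796 + 169/240) = 202982*(-670871/240) = -68087368661/120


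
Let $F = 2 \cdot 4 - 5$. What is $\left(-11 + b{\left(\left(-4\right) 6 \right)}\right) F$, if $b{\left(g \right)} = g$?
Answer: $-105$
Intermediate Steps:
$F = 3$ ($F = 8 - 5 = 3$)
$\left(-11 + b{\left(\left(-4\right) 6 \right)}\right) F = \left(-11 - 24\right) 3 = \left(-35\right) 3 = -105$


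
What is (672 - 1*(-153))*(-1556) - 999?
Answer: -1284699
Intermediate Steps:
(672 - 1*(-153))*(-1556) - 999 = (672 + 153)*(-1556) - 999 = 825*(-1556) - 999 = -1283700 - 999 = -1284699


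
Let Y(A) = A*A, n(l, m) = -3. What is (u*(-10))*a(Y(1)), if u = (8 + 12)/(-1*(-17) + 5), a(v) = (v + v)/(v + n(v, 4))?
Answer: 100/11 ≈ 9.0909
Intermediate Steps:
Y(A) = A²
a(v) = 2*v/(-3 + v) (a(v) = (v + v)/(v - 3) = (2*v)/(-3 + v) = 2*v/(-3 + v))
u = 10/11 (u = 20/(17 + 5) = 20/22 = 20*(1/22) = 10/11 ≈ 0.90909)
(u*(-10))*a(Y(1)) = ((10/11)*(-10))*(2*1²/(-3 + 1²)) = -200/(11*(-3 + 1)) = -200/(11*(-2)) = -200*(-1)/(11*2) = -100/11*(-1) = 100/11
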